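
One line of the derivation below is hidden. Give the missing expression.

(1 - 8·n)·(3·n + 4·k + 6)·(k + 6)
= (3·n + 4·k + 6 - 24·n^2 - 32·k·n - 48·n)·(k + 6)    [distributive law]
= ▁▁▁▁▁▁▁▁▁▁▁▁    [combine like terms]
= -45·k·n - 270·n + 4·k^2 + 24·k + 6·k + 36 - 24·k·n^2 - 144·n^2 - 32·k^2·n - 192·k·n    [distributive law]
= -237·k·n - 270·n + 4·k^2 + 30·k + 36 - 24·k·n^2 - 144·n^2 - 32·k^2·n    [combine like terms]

After combine like terms, the bracketed line is:

(-45·n + 4·k + 6 - 24·n^2 - 32·k·n)·(k + 6)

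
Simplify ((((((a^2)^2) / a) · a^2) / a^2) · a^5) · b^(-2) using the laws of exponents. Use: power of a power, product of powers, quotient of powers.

a^8·b^(-2)

((((((a^2)^2) / a) · a^2) / a^2) · a^5) · b^(-2)
= ((((a^4 / a) · a^2) / a^2) · a^5) · b^(-2)    [power of a power]
= (((a^3 · a^2) / a^2) · a^5) · b^(-2)    [quotient of powers]
= ((a^5 / a^2) · a^5) · b^(-2)    [product of powers]
= (a^3 · a^5) · b^(-2)    [quotient of powers]
= a^8 · b^(-2)    [product of powers]
= a^8·b^(-2)    [rearrange]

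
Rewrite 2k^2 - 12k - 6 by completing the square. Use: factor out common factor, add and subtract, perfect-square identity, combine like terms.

2k^2 - 12k - 6
= 2(k^2 - 6k) - 6    [factor out 2 from the k-terms]
= 2(k^2 - 6k + 9 - 9) - 6    [add and subtract 9 inside the bracket]
= 2(k - 3)^2 - 18 - 6    [perfect-square identity]
= 2(k - 3)^2 - 24    [combine constants]

2(k - 3)^2 - 24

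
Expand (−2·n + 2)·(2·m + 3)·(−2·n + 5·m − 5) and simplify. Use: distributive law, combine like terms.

8·m·n^2 − 20·m^2·n − 18·m·n + 12·n^2 + 18·n + 20·m^2 + 10·m − 30

(−2·n + 2)·(2·m + 3)·(−2·n + 5·m − 5)
= (−4·m·n − 6·n + 4·m + 6)·(−2·n + 5·m − 5)    [distributive law]
= 8·m·n^2 − 20·m^2·n + 20·m·n + 12·n^2 − 30·m·n + 30·n − 8·m·n + 20·m^2 − 20·m − 12·n + 30·m − 30    [distributive law]
= 8·m·n^2 − 20·m^2·n − 18·m·n + 12·n^2 + 18·n + 20·m^2 + 10·m − 30    [combine like terms]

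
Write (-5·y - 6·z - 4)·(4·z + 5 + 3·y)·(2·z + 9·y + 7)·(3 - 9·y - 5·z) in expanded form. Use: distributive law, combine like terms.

5234·y·z^2 + 4488·y^2·z^2 + 1892·y·z^3 + 7860·y^2·z + 4023·y^3·z + 3191·y·z + 2637·y^2 + 3537·y^3 - 57·y + 1215·y^4 + 1156·z^3 + 240·z^4 + 1030·z^2 - 386·z - 420

(-5·y - 6·z - 4)·(4·z + 5 + 3·y)·(2·z + 9·y + 7)·(3 - 9·y - 5·z)
= (-20·y·z - 25·y - 15·y^2 - 24·z^2 - 30·z - 18·y·z - 16·z - 20 - 12·y)·(2·z + 9·y + 7)·(3 - 9·y - 5·z)    [distributive law]
= (-38·y·z - 37·y - 15·y^2 - 24·z^2 - 46·z - 20)·(2·z + 9·y + 7)·(3 - 9·y - 5·z)    [combine like terms]
= (-76·y·z^2 - 342·y^2·z - 266·y·z - 74·y·z - 333·y^2 - 259·y - 30·y^2·z - 135·y^3 - 105·y^2 - 48·z^3 - 216·y·z^2 - 168·z^2 - 92·z^2 - 414·y·z - 322·z - 40·z - 180·y - 140)·(3 - 9·y - 5·z)    [distributive law]
= (-292·y·z^2 - 372·y^2·z - 754·y·z - 438·y^2 - 439·y - 135·y^3 - 48·z^3 - 260·z^2 - 362·z - 140)·(3 - 9·y - 5·z)    [combine like terms]
= -876·y·z^2 + 2628·y^2·z^2 + 1460·y·z^3 - 1116·y^2·z + 3348·y^3·z + 1860·y^2·z^2 - 2262·y·z + 6786·y^2·z + 3770·y·z^2 - 1314·y^2 + 3942·y^3 + 2190·y^2·z - 1317·y + 3951·y^2 + 2195·y·z - 405·y^3 + 1215·y^4 + 675·y^3·z - 144·z^3 + 432·y·z^3 + 240·z^4 - 780·z^2 + 2340·y·z^2 + 1300·z^3 - 1086·z + 3258·y·z + 1810·z^2 - 420 + 1260·y + 700·z    [distributive law]
= 5234·y·z^2 + 4488·y^2·z^2 + 1892·y·z^3 + 7860·y^2·z + 4023·y^3·z + 3191·y·z + 2637·y^2 + 3537·y^3 - 57·y + 1215·y^4 + 1156·z^3 + 240·z^4 + 1030·z^2 - 386·z - 420    [combine like terms]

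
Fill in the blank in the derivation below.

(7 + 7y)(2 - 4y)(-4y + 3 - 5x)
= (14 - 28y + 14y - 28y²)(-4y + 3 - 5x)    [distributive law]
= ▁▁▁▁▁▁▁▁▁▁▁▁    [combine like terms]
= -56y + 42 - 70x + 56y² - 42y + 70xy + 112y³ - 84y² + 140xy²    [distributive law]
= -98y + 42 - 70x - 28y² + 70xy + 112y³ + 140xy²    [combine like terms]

After combine like terms, the bracketed line is:

(14 - 14y - 28y²)(-4y + 3 - 5x)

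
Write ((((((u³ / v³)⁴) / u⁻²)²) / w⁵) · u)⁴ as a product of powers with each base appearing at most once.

((((((u³ / v³)⁴) / u⁻²)²) / w⁵) · u)⁴
= ((((((u³ / v³)⁴) / u⁻²)²) / w⁵)⁴) · (u⁴)    [power of a product]
= ((((((u³ / v³)⁴) / u⁻²)²)⁴) / ((w⁵)⁴)) · (u⁴)    [power of a quotient]
= (((((u³ / v³)⁴) / u⁻²)⁸) / ((w⁵)⁴)) · (u⁴)    [power of a power]
= (((((u³ / v³)⁴)⁸) / ((u⁻²)⁸)) / ((w⁵)⁴)) · (u⁴)    [power of a quotient]
= ((((u³ / v³)³²) / ((u⁻²)⁸)) / ((w⁵)⁴)) · (u⁴)    [power of a power]
= (((((u³)³²) / ((v³)³²)) / ((u⁻²)⁸)) / ((w⁵)⁴)) · (u⁴)    [power of a quotient]
= (((u⁹⁶ / ((v³)³²)) / ((u⁻²)⁸)) / ((w⁵)⁴)) · (u⁴)    [power of a power]
= (((u⁹⁶ / v⁹⁶) / ((u⁻²)⁸)) / ((w⁵)⁴)) · (u⁴)    [power of a power]
= (((u⁹⁶ / v⁹⁶) / u⁻¹⁶) / ((w⁵)⁴)) · (u⁴)    [power of a power]
= (((u⁹⁶ / v⁹⁶) / u⁻¹⁶) / w²⁰) · (u⁴)    [power of a power]
= u¹¹⁶v⁻⁹⁶w⁻²⁰    [quotient of powers; product of powers]

u¹¹⁶v⁻⁹⁶w⁻²⁰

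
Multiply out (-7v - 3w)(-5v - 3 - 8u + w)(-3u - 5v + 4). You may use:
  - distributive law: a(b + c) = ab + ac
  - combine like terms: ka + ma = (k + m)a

(-7v - 3w)(-5v - 3 - 8u + w)(-3u - 5v + 4)
= (35v^2 + 21v + 56uv - 7vw + 15vw + 9w + 24uw - 3w^2)(-3u - 5v + 4)    [distributive law]
= (35v^2 + 21v + 56uv + 8vw + 9w + 24uw - 3w^2)(-3u - 5v + 4)    [combine like terms]
= -105uv^2 - 175v^3 + 140v^2 - 63uv - 105v^2 + 84v - 168u^2v - 280uv^2 + 224uv - 24uvw - 40v^2w + 32vw - 27uw - 45vw + 36w - 72u^2w - 120uvw + 96uw + 9uw^2 + 15vw^2 - 12w^2    [distributive law]
= -385uv^2 - 175v^3 + 35v^2 + 161uv + 84v - 168u^2v - 144uvw - 40v^2w - 13vw + 69uw + 36w - 72u^2w + 9uw^2 + 15vw^2 - 12w^2    [combine like terms]

-385uv^2 - 175v^3 + 35v^2 + 161uv + 84v - 168u^2v - 144uvw - 40v^2w - 13vw + 69uw + 36w - 72u^2w + 9uw^2 + 15vw^2 - 12w^2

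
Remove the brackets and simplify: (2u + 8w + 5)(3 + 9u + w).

51u + 18u² + 74uw + 29w + 8w² + 15

(2u + 8w + 5)(3 + 9u + w)
= 6u + 18u² + 2uw + 24w + 72uw + 8w² + 15 + 45u + 5w    [distributive law]
= 51u + 18u² + 74uw + 29w + 8w² + 15    [combine like terms]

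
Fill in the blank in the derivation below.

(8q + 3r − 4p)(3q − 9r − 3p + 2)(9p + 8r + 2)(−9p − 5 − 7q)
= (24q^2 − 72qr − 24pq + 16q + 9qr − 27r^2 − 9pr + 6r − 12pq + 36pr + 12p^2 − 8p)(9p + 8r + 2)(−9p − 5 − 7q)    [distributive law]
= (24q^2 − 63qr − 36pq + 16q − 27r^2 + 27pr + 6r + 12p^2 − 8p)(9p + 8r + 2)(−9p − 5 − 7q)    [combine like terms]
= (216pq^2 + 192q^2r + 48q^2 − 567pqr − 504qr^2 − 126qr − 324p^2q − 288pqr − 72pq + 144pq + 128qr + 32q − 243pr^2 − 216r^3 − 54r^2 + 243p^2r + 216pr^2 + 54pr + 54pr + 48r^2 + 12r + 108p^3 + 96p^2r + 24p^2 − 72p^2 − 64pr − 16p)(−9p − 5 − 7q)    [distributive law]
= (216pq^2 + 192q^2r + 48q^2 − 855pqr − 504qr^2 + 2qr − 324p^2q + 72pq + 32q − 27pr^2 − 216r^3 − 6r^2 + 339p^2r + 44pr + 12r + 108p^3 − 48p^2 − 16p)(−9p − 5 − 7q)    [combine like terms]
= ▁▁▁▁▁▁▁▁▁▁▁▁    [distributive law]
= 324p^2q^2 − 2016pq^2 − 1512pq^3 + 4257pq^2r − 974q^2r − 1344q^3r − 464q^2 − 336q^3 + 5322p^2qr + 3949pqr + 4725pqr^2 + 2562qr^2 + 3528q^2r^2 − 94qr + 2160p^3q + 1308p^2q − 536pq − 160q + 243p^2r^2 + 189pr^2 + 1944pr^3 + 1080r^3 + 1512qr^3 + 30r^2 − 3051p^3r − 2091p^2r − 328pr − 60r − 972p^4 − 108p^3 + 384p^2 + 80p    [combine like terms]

Applying distributive law to the line above:

−1944p^2q^2 − 1080pq^2 − 1512pq^3 − 1728pq^2r − 960q^2r − 1344q^3r − 432pq^2 − 240q^2 − 336q^3 + 7695p^2qr + 4275pqr + 5985pq^2r + 4536pqr^2 + 2520qr^2 + 3528q^2r^2 − 18pqr − 10qr − 14q^2r + 2916p^3q + 1620p^2q + 2268p^2q^2 − 648p^2q − 360pq − 504pq^2 − 288pq − 160q − 224q^2 + 243p^2r^2 + 135pr^2 + 189pqr^2 + 1944pr^3 + 1080r^3 + 1512qr^3 + 54pr^2 + 30r^2 + 42qr^2 − 3051p^3r − 1695p^2r − 2373p^2qr − 396p^2r − 220pr − 308pqr − 108pr − 60r − 84qr − 972p^4 − 540p^3 − 756p^3q + 432p^3 + 240p^2 + 336p^2q + 144p^2 + 80p + 112pq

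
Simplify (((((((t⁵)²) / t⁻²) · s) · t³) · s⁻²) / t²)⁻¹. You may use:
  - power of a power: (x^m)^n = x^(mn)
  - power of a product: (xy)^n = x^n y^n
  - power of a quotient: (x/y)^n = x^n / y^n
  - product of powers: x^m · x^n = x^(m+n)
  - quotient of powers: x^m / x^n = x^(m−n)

(((((((t⁵)²) / t⁻²) · s) · t³) · s⁻²) / t²)⁻¹
= (((((((t⁵)²) / t⁻²) · s) · t³) · s⁻²)⁻¹) / ((t²)⁻¹)    [power of a quotient]
= (((((((t⁵)²) / t⁻²) · s) · t³)⁻¹) · ((s⁻²)⁻¹)) / ((t²)⁻¹)    [power of a product]
= (((((((t⁵)²) / t⁻²) · s)⁻¹) · ((t³)⁻¹)) · ((s⁻²)⁻¹)) / ((t²)⁻¹)    [power of a product]
= (((((((t⁵)²) / t⁻²)⁻¹) · (s⁻¹)) · ((t³)⁻¹)) · ((s⁻²)⁻¹)) / ((t²)⁻¹)    [power of a product]
= (((((((t⁵)²)⁻¹) / ((t⁻²)⁻¹)) · (s⁻¹)) · ((t³)⁻¹)) · ((s⁻²)⁻¹)) / ((t²)⁻¹)    [power of a quotient]
= ((((((t⁵)⁻²) / ((t⁻²)⁻¹)) · (s⁻¹)) · ((t³)⁻¹)) · ((s⁻²)⁻¹)) / ((t²)⁻¹)    [power of a power]
= ((((t⁻¹⁰ / ((t⁻²)⁻¹)) · (s⁻¹)) · ((t³)⁻¹)) · ((s⁻²)⁻¹)) / ((t²)⁻¹)    [power of a power]
= ((((t⁻¹⁰ / t²) · (s⁻¹)) · ((t³)⁻¹)) · ((s⁻²)⁻¹)) / ((t²)⁻¹)    [power of a power]
= (((t⁻¹² · (s⁻¹)) · ((t³)⁻¹)) · ((s⁻²)⁻¹)) / ((t²)⁻¹)    [quotient of powers]
= (((t⁻¹² · s⁻¹) · t⁻³) · ((s⁻²)⁻¹)) / ((t²)⁻¹)    [power of a power]
= (((t⁻¹² · s⁻¹) · t⁻³) · s²) / ((t²)⁻¹)    [power of a power]
= (((t⁻¹² · s⁻¹) · t⁻³) · s²) / t⁻²    [power of a power]
= st⁻¹³    [quotient of powers; product of powers]

st⁻¹³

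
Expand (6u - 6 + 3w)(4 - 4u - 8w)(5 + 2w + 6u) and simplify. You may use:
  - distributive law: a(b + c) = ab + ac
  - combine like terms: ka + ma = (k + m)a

(6u - 6 + 3w)(4 - 4u - 8w)(5 + 2w + 6u)
= (24u - 24u^2 - 48uw - 24 + 24u + 48w + 12w - 12uw - 24w^2)(5 + 2w + 6u)    [distributive law]
= (48u - 24u^2 - 60uw - 24 + 60w - 24w^2)(5 + 2w + 6u)    [combine like terms]
= 240u + 96uw + 288u^2 - 120u^2 - 48u^2w - 144u^3 - 300uw - 120uw^2 - 360u^2w - 120 - 48w - 144u + 300w + 120w^2 + 360uw - 120w^2 - 48w^3 - 144uw^2    [distributive law]
= 96u + 156uw + 168u^2 - 408u^2w - 144u^3 - 264uw^2 - 120 + 252w - 48w^3    [combine like terms]

96u + 156uw + 168u^2 - 408u^2w - 144u^3 - 264uw^2 - 120 + 252w - 48w^3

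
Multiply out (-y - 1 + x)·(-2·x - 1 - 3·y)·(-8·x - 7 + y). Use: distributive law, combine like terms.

(-y - 1 + x)·(-2·x - 1 - 3·y)·(-8·x - 7 + y)
= (2·x·y + y + 3·y² + 2·x + 1 + 3·y - 2·x² - x - 3·x·y)·(-8·x - 7 + y)    [distributive law]
= (-x·y + 4·y + 3·y² + x + 1 - 2·x²)·(-8·x - 7 + y)    [combine like terms]
= 8·x²·y + 7·x·y - x·y² - 32·x·y - 28·y + 4·y² - 24·x·y² - 21·y² + 3·y³ - 8·x² - 7·x + x·y - 8·x - 7 + y + 16·x³ + 14·x² - 2·x²·y    [distributive law]
= 6·x²·y - 24·x·y - 25·x·y² - 27·y - 17·y² + 3·y³ + 6·x² - 15·x - 7 + 16·x³    [combine like terms]

6·x²·y - 24·x·y - 25·x·y² - 27·y - 17·y² + 3·y³ + 6·x² - 15·x - 7 + 16·x³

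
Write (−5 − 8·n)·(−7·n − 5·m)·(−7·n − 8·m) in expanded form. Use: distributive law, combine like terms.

−245·n² − 455·m·n − 200·m² − 392·n³ − 728·m·n² − 320·m²·n

(−5 − 8·n)·(−7·n − 5·m)·(−7·n − 8·m)
= (35·n + 25·m + 56·n² + 40·m·n)·(−7·n − 8·m)    [distributive law]
= −245·n² − 280·m·n − 175·m·n − 200·m² − 392·n³ − 448·m·n² − 280·m·n² − 320·m²·n    [distributive law]
= −245·n² − 455·m·n − 200·m² − 392·n³ − 728·m·n² − 320·m²·n    [combine like terms]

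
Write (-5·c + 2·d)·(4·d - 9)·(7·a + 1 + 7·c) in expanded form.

-140·a·c·d - 146·c·d - 140·c^2·d + 315·a·c + 45·c + 315·c^2 + 56·a·d^2 + 8·d^2 + 56·c·d^2 - 126·a·d - 18·d

(-5·c + 2·d)·(4·d - 9)·(7·a + 1 + 7·c)
= (-20·c·d + 45·c + 8·d^2 - 18·d)·(7·a + 1 + 7·c)    [distributive law]
= -140·a·c·d - 20·c·d - 140·c^2·d + 315·a·c + 45·c + 315·c^2 + 56·a·d^2 + 8·d^2 + 56·c·d^2 - 126·a·d - 18·d - 126·c·d    [distributive law]
= -140·a·c·d - 146·c·d - 140·c^2·d + 315·a·c + 45·c + 315·c^2 + 56·a·d^2 + 8·d^2 + 56·c·d^2 - 126·a·d - 18·d    [combine like terms]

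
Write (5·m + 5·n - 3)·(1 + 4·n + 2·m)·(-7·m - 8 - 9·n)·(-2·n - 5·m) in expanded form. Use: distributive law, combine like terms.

1056·m^2·n + 365·m^3 - 473·m·n - 145·m^2 + 849·m·n^2 + 2650·m^2·n^2 + 1640·m^3·n + 1720·m·n^3 + 350·m^4 - 166·n^2 + 194·n^3 + 360·n^4 - 48·n - 120·m

(5·m + 5·n - 3)·(1 + 4·n + 2·m)·(-7·m - 8 - 9·n)·(-2·n - 5·m)
= (5·m + 20·m·n + 10·m^2 + 5·n + 20·n^2 + 10·m·n - 3 - 12·n - 6·m)·(-7·m - 8 - 9·n)·(-2·n - 5·m)    [distributive law]
= (-m + 30·m·n + 10·m^2 - 7·n + 20·n^2 - 3)·(-7·m - 8 - 9·n)·(-2·n - 5·m)    [combine like terms]
= (7·m^2 + 8·m + 9·m·n - 210·m^2·n - 240·m·n - 270·m·n^2 - 70·m^3 - 80·m^2 - 90·m^2·n + 49·m·n + 56·n + 63·n^2 - 140·m·n^2 - 160·n^2 - 180·n^3 + 21·m + 24 + 27·n)·(-2·n - 5·m)    [distributive law]
= (-73·m^2 + 29·m - 182·m·n - 300·m^2·n - 410·m·n^2 - 70·m^3 + 83·n - 97·n^2 - 180·n^3 + 24)·(-2·n - 5·m)    [combine like terms]
= 146·m^2·n + 365·m^3 - 58·m·n - 145·m^2 + 364·m·n^2 + 910·m^2·n + 600·m^2·n^2 + 1500·m^3·n + 820·m·n^3 + 2050·m^2·n^2 + 140·m^3·n + 350·m^4 - 166·n^2 - 415·m·n + 194·n^3 + 485·m·n^2 + 360·n^4 + 900·m·n^3 - 48·n - 120·m    [distributive law]
= 1056·m^2·n + 365·m^3 - 473·m·n - 145·m^2 + 849·m·n^2 + 2650·m^2·n^2 + 1640·m^3·n + 1720·m·n^3 + 350·m^4 - 166·n^2 + 194·n^3 + 360·n^4 - 48·n - 120·m    [combine like terms]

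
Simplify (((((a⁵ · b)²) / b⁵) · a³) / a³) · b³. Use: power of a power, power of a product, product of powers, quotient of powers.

(((((a⁵ · b)²) / b⁵) · a³) / a³) · b³
= ((((((a⁵)²) · (b²)) / b⁵) · a³) / a³) · b³    [power of a product]
= ((((a¹⁰ · (b²)) / b⁵) · a³) / a³) · b³    [power of a power]
= a¹⁰    [quotient of powers; product of powers]

a¹⁰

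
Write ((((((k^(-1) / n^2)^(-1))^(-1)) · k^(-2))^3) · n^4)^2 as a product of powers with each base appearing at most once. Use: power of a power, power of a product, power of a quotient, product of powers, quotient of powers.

((((((k^(-1) / n^2)^(-1))^(-1)) · k^(-2))^3) · n^4)^2
= ((((((k^(-1) / n^2)^(-1))^(-1)) · k^(-2))^3)^2) · ((n^4)^2)    [power of a product]
= (((((k^(-1) / n^2)^(-1))^(-1)) · k^(-2))^6) · ((n^4)^2)    [power of a power]
= (((((k^(-1) / n^2)^(-1))^(-1))^6) · ((k^(-2))^6)) · ((n^4)^2)    [power of a product]
= ((((k^(-1) / n^2)^(-1))^(-6)) · ((k^(-2))^6)) · ((n^4)^2)    [power of a power]
= (((k^(-1) / n^2)^6) · ((k^(-2))^6)) · ((n^4)^2)    [power of a power]
= ((((k^(-1))^6) / ((n^2)^6)) · ((k^(-2))^6)) · ((n^4)^2)    [power of a quotient]
= ((k^(-6) / ((n^2)^6)) · ((k^(-2))^6)) · ((n^4)^2)    [power of a power]
= ((k^(-6) / n^12) · ((k^(-2))^6)) · ((n^4)^2)    [power of a power]
= ((k^(-6) / n^12) · k^(-12)) · ((n^4)^2)    [power of a power]
= ((k^(-6) / n^12) · k^(-12)) · n^8    [power of a power]
= k^(-18)·n^(-4)    [quotient of powers; product of powers]

k^(-18)·n^(-4)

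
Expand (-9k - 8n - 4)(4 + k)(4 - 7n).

-160k + 248kn - 36k^2 + 63k^2n - 16n + 224n^2 + 56kn^2 - 64

(-9k - 8n - 4)(4 + k)(4 - 7n)
= (-36k - 9k^2 - 32n - 8kn - 16 - 4k)(4 - 7n)    [distributive law]
= (-40k - 9k^2 - 32n - 8kn - 16)(4 - 7n)    [combine like terms]
= -160k + 280kn - 36k^2 + 63k^2n - 128n + 224n^2 - 32kn + 56kn^2 - 64 + 112n    [distributive law]
= -160k + 248kn - 36k^2 + 63k^2n - 16n + 224n^2 + 56kn^2 - 64    [combine like terms]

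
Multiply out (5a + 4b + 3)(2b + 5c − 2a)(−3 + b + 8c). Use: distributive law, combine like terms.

(5a + 4b + 3)(2b + 5c − 2a)(−3 + b + 8c)
= (10ab + 25ac − 10a^2 + 8b^2 + 20bc − 8ab + 6b + 15c − 6a)(−3 + b + 8c)    [distributive law]
= (2ab + 25ac − 10a^2 + 8b^2 + 20bc + 6b + 15c − 6a)(−3 + b + 8c)    [combine like terms]
= −6ab + 2ab^2 + 16abc − 75ac + 25abc + 200ac^2 + 30a^2 − 10a^2b − 80a^2c − 24b^2 + 8b^3 + 64b^2c − 60bc + 20b^2c + 160bc^2 − 18b + 6b^2 + 48bc − 45c + 15bc + 120c^2 + 18a − 6ab − 48ac    [distributive law]
= −12ab + 2ab^2 + 41abc − 123ac + 200ac^2 + 30a^2 − 10a^2b − 80a^2c − 18b^2 + 8b^3 + 84b^2c + 3bc + 160bc^2 − 18b − 45c + 120c^2 + 18a    [combine like terms]

−12ab + 2ab^2 + 41abc − 123ac + 200ac^2 + 30a^2 − 10a^2b − 80a^2c − 18b^2 + 8b^3 + 84b^2c + 3bc + 160bc^2 − 18b − 45c + 120c^2 + 18a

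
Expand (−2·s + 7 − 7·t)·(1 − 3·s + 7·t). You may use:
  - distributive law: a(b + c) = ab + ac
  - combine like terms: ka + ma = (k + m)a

(−2·s + 7 − 7·t)·(1 − 3·s + 7·t)
= −2·s + 6·s² − 14·s·t + 7 − 21·s + 49·t − 7·t + 21·s·t − 49·t²    [distributive law]
= −23·s + 6·s² + 7·s·t + 7 + 42·t − 49·t²    [combine like terms]

−23·s + 6·s² + 7·s·t + 7 + 42·t − 49·t²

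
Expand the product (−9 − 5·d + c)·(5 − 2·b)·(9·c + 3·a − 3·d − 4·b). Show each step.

(−9 − 5·d + c)·(5 − 2·b)·(9·c + 3·a − 3·d − 4·b)
= (−45 + 18·b − 25·d + 10·b·d + 5·c − 2·b·c)·(9·c + 3·a − 3·d − 4·b)    [distributive law]
= −405·c − 135·a + 135·d + 180·b + 162·b·c + 54·a·b − 54·b·d − 72·b² − 225·c·d − 75·a·d + 75·d² + 100·b·d + 90·b·c·d + 30·a·b·d − 30·b·d² − 40·b²·d + 45·c² + 15·a·c − 15·c·d − 20·b·c − 18·b·c² − 6·a·b·c + 6·b·c·d + 8·b²·c    [distributive law]
= −405·c − 135·a + 135·d + 180·b + 142·b·c + 54·a·b + 46·b·d − 72·b² − 240·c·d − 75·a·d + 75·d² + 96·b·c·d + 30·a·b·d − 30·b·d² − 40·b²·d + 45·c² + 15·a·c − 18·b·c² − 6·a·b·c + 8·b²·c    [combine like terms]

−405·c − 135·a + 135·d + 180·b + 142·b·c + 54·a·b + 46·b·d − 72·b² − 240·c·d − 75·a·d + 75·d² + 96·b·c·d + 30·a·b·d − 30·b·d² − 40·b²·d + 45·c² + 15·a·c − 18·b·c² − 6·a·b·c + 8·b²·c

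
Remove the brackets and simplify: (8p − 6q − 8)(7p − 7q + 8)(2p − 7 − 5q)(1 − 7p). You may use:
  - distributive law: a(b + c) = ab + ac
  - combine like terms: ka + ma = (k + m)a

2744p^3 − 784p^4 + 912p^2 − 5110p^2q + 3332p^3q − 1186pq + 2912pq^2 − 4018p^2q^2 − 3320p − 334q^2 − 210q^3 + 1470pq^3 + 264q + 448

(8p − 6q − 8)(7p − 7q + 8)(2p − 7 − 5q)(1 − 7p)
= (56p^2 − 56pq + 64p − 42pq + 42q^2 − 48q − 56p + 56q − 64)(2p − 7 − 5q)(1 − 7p)    [distributive law]
= (56p^2 − 98pq + 8p + 42q^2 + 8q − 64)(2p − 7 − 5q)(1 − 7p)    [combine like terms]
= (112p^3 − 392p^2 − 280p^2q − 196p^2q + 686pq + 490pq^2 + 16p^2 − 56p − 40pq + 84pq^2 − 294q^2 − 210q^3 + 16pq − 56q − 40q^2 − 128p + 448 + 320q)(1 − 7p)    [distributive law]
= (112p^3 − 376p^2 − 476p^2q + 662pq + 574pq^2 − 184p − 334q^2 − 210q^3 + 264q + 448)(1 − 7p)    [combine like terms]
= 112p^3 − 784p^4 − 376p^2 + 2632p^3 − 476p^2q + 3332p^3q + 662pq − 4634p^2q + 574pq^2 − 4018p^2q^2 − 184p + 1288p^2 − 334q^2 + 2338pq^2 − 210q^3 + 1470pq^3 + 264q − 1848pq + 448 − 3136p    [distributive law]
= 2744p^3 − 784p^4 + 912p^2 − 5110p^2q + 3332p^3q − 1186pq + 2912pq^2 − 4018p^2q^2 − 3320p − 334q^2 − 210q^3 + 1470pq^3 + 264q + 448    [combine like terms]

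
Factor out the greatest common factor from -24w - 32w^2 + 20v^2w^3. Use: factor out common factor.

4w(-6 - 8w + 5v^2w^2)

-24w - 32w^2 + 20v^2w^3
= 4(-6w - 8w^2 + 5v^2w^3)    [factor out 4]
= 4w(-6 - 8w + 5v^2w^2)    [factor out w]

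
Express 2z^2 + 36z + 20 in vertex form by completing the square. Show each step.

2z^2 + 36z + 20
= 2(z^2 + 18z) + 20    [factor out 2 from the z-terms]
= 2(z^2 + 18z + 81 - 81) + 20    [add and subtract 81 inside the bracket]
= 2(z + 9)^2 - 162 + 20    [perfect-square identity]
= 2(z + 9)^2 - 142    [combine constants]

2(z + 9)^2 - 142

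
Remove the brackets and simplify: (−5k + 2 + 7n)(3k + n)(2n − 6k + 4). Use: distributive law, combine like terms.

−126k²n + 90k³ − 96k² − 10kn² + 64kn + 24k + 32n² + 8n + 14n³

(−5k + 2 + 7n)(3k + n)(2n − 6k + 4)
= (−15k² − 5kn + 6k + 2n + 21kn + 7n²)(2n − 6k + 4)    [distributive law]
= (−15k² + 16kn + 6k + 2n + 7n²)(2n − 6k + 4)    [combine like terms]
= −30k²n + 90k³ − 60k² + 32kn² − 96k²n + 64kn + 12kn − 36k² + 24k + 4n² − 12kn + 8n + 14n³ − 42kn² + 28n²    [distributive law]
= −126k²n + 90k³ − 96k² − 10kn² + 64kn + 24k + 32n² + 8n + 14n³    [combine like terms]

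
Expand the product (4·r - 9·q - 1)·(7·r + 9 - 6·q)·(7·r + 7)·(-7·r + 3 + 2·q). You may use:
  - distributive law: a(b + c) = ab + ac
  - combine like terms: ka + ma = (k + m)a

-1372·r^4 - 2205·r^3 + 4655·q·r^3 + 217·r^2 + 6909·q·r^2 + 861·r + 553·q·r - 3864·q^2·r^2 - 3780·q^2·r - 1701·q + 84·q^2 + 756·q^3·r + 756·q^3 - 189

(4·r - 9·q - 1)·(7·r + 9 - 6·q)·(7·r + 7)·(-7·r + 3 + 2·q)
= (28·r^2 + 36·r - 24·q·r - 63·q·r - 81·q + 54·q^2 - 7·r - 9 + 6·q)·(7·r + 7)·(-7·r + 3 + 2·q)    [distributive law]
= (28·r^2 + 29·r - 87·q·r - 75·q + 54·q^2 - 9)·(7·r + 7)·(-7·r + 3 + 2·q)    [combine like terms]
= (196·r^3 + 196·r^2 + 203·r^2 + 203·r - 609·q·r^2 - 609·q·r - 525·q·r - 525·q + 378·q^2·r + 378·q^2 - 63·r - 63)·(-7·r + 3 + 2·q)    [distributive law]
= (196·r^3 + 399·r^2 + 140·r - 609·q·r^2 - 1134·q·r - 525·q + 378·q^2·r + 378·q^2 - 63)·(-7·r + 3 + 2·q)    [combine like terms]
= -1372·r^4 + 588·r^3 + 392·q·r^3 - 2793·r^3 + 1197·r^2 + 798·q·r^2 - 980·r^2 + 420·r + 280·q·r + 4263·q·r^3 - 1827·q·r^2 - 1218·q^2·r^2 + 7938·q·r^2 - 3402·q·r - 2268·q^2·r + 3675·q·r - 1575·q - 1050·q^2 - 2646·q^2·r^2 + 1134·q^2·r + 756·q^3·r - 2646·q^2·r + 1134·q^2 + 756·q^3 + 441·r - 189 - 126·q    [distributive law]
= -1372·r^4 - 2205·r^3 + 4655·q·r^3 + 217·r^2 + 6909·q·r^2 + 861·r + 553·q·r - 3864·q^2·r^2 - 3780·q^2·r - 1701·q + 84·q^2 + 756·q^3·r + 756·q^3 - 189    [combine like terms]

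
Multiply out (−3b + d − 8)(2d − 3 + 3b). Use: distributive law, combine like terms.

(−3b + d − 8)(2d − 3 + 3b)
= −6bd + 9b − 9b^2 + 2d^2 − 3d + 3bd − 16d + 24 − 24b    [distributive law]
= −3bd − 15b − 9b^2 + 2d^2 − 19d + 24    [combine like terms]

−3bd − 15b − 9b^2 + 2d^2 − 19d + 24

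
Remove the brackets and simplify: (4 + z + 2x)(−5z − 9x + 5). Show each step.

−15z − 26x + 20 − 5z^2 − 19xz − 18x^2

(4 + z + 2x)(−5z − 9x + 5)
= −20z − 36x + 20 − 5z^2 − 9xz + 5z − 10xz − 18x^2 + 10x    [distributive law]
= −15z − 26x + 20 − 5z^2 − 19xz − 18x^2    [combine like terms]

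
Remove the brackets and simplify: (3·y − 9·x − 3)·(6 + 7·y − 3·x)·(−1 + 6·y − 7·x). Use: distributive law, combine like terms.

−105·y − 39·y^2 − 177·x·y + 126·y^3 − 579·x·y^2 + 666·x^2·y + 171·x + 288·x^2 − 189·x^3 + 18

(3·y − 9·x − 3)·(6 + 7·y − 3·x)·(−1 + 6·y − 7·x)
= (18·y + 21·y^2 − 9·x·y − 54·x − 63·x·y + 27·x^2 − 18 − 21·y + 9·x)·(−1 + 6·y − 7·x)    [distributive law]
= (−3·y + 21·y^2 − 72·x·y − 45·x + 27·x^2 − 18)·(−1 + 6·y − 7·x)    [combine like terms]
= 3·y − 18·y^2 + 21·x·y − 21·y^2 + 126·y^3 − 147·x·y^2 + 72·x·y − 432·x·y^2 + 504·x^2·y + 45·x − 270·x·y + 315·x^2 − 27·x^2 + 162·x^2·y − 189·x^3 + 18 − 108·y + 126·x    [distributive law]
= −105·y − 39·y^2 − 177·x·y + 126·y^3 − 579·x·y^2 + 666·x^2·y + 171·x + 288·x^2 − 189·x^3 + 18    [combine like terms]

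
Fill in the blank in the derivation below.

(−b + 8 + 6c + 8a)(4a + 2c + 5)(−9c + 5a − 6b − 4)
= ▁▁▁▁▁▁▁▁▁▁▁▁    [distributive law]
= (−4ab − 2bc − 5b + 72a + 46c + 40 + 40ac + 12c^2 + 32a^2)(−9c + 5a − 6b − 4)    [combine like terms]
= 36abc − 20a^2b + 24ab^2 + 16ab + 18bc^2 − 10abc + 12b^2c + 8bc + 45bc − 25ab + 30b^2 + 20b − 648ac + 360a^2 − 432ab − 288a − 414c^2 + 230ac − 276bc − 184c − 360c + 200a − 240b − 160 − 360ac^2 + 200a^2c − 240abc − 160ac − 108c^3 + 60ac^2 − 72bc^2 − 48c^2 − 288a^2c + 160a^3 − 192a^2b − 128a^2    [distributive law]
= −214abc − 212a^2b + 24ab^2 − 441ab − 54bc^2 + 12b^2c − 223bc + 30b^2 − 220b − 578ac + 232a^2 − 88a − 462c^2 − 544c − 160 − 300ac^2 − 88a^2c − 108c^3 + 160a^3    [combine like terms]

Applying distributive law to the line above:

(−4ab − 2bc − 5b + 32a + 16c + 40 + 24ac + 12c^2 + 30c + 32a^2 + 16ac + 40a)(−9c + 5a − 6b − 4)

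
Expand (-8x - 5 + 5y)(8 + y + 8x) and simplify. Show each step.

-104x + 32xy - 64x^2 - 40 + 35y + 5y^2

(-8x - 5 + 5y)(8 + y + 8x)
= -64x - 8xy - 64x^2 - 40 - 5y - 40x + 40y + 5y^2 + 40xy    [distributive law]
= -104x + 32xy - 64x^2 - 40 + 35y + 5y^2    [combine like terms]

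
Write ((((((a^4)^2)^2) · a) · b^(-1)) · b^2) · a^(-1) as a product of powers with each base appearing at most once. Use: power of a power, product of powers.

((((((a^4)^2)^2) · a) · b^(-1)) · b^2) · a^(-1)
= (((((a^4)^4) · a) · b^(-1)) · b^2) · a^(-1)    [power of a power]
= (((a^16 · a) · b^(-1)) · b^2) · a^(-1)    [power of a power]
= ((a^17 · b^(-1)) · b^2) · a^(-1)    [product of powers]
= a^16b    [product of powers]

a^16b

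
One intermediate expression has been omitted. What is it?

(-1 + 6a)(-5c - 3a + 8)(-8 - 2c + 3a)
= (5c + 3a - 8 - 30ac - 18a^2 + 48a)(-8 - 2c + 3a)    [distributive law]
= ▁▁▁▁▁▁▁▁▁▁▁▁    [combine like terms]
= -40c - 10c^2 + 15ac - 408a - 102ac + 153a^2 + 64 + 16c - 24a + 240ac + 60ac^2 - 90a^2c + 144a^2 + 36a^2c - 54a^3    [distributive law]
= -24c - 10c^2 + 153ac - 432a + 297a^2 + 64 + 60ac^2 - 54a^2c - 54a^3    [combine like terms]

After combine like terms, the bracketed line is:

(5c + 51a - 8 - 30ac - 18a^2)(-8 - 2c + 3a)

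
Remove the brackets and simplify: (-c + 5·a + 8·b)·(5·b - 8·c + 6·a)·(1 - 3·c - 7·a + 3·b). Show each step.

(-c + 5·a + 8·b)·(5·b - 8·c + 6·a)·(1 - 3·c - 7·a + 3·b)
= (-5·b·c + 8·c^2 - 6·a·c + 25·a·b - 40·a·c + 30·a^2 + 40·b^2 - 64·b·c + 48·a·b)·(1 - 3·c - 7·a + 3·b)    [distributive law]
= (-69·b·c + 8·c^2 - 46·a·c + 73·a·b + 30·a^2 + 40·b^2)·(1 - 3·c - 7·a + 3·b)    [combine like terms]
= -69·b·c + 207·b·c^2 + 483·a·b·c - 207·b^2·c + 8·c^2 - 24·c^3 - 56·a·c^2 + 24·b·c^2 - 46·a·c + 138·a·c^2 + 322·a^2·c - 138·a·b·c + 73·a·b - 219·a·b·c - 511·a^2·b + 219·a·b^2 + 30·a^2 - 90·a^2·c - 210·a^3 + 90·a^2·b + 40·b^2 - 120·b^2·c - 280·a·b^2 + 120·b^3    [distributive law]
= -69·b·c + 231·b·c^2 + 126·a·b·c - 327·b^2·c + 8·c^2 - 24·c^3 + 82·a·c^2 - 46·a·c + 232·a^2·c + 73·a·b - 421·a^2·b - 61·a·b^2 + 30·a^2 - 210·a^3 + 40·b^2 + 120·b^3    [combine like terms]

-69·b·c + 231·b·c^2 + 126·a·b·c - 327·b^2·c + 8·c^2 - 24·c^3 + 82·a·c^2 - 46·a·c + 232·a^2·c + 73·a·b - 421·a^2·b - 61·a·b^2 + 30·a^2 - 210·a^3 + 40·b^2 + 120·b^3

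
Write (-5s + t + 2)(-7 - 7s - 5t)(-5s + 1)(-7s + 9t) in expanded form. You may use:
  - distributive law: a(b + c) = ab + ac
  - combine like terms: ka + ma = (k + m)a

(-5s + t + 2)(-7 - 7s - 5t)(-5s + 1)(-7s + 9t)
= (35s + 35s² + 25st - 7t - 7st - 5t² - 14 - 14s - 10t)(-5s + 1)(-7s + 9t)    [distributive law]
= (21s + 35s² + 18st - 17t - 5t² - 14)(-5s + 1)(-7s + 9t)    [combine like terms]
= (-105s² + 21s - 175s³ + 35s² - 90s²t + 18st + 85st - 17t + 25st² - 5t² + 70s - 14)(-7s + 9t)    [distributive law]
= (-70s² + 91s - 175s³ - 90s²t + 103st - 17t + 25st² - 5t² - 14)(-7s + 9t)    [combine like terms]
= 490s³ - 630s²t - 637s² + 819st + 1225s⁴ - 1575s³t + 630s³t - 810s²t² - 721s²t + 927st² + 119st - 153t² - 175s²t² + 225st³ + 35st² - 45t³ + 98s - 126t    [distributive law]
= 490s³ - 1351s²t - 637s² + 938st + 1225s⁴ - 945s³t - 985s²t² + 962st² - 153t² + 225st³ - 45t³ + 98s - 126t    [combine like terms]

490s³ - 1351s²t - 637s² + 938st + 1225s⁴ - 945s³t - 985s²t² + 962st² - 153t² + 225st³ - 45t³ + 98s - 126t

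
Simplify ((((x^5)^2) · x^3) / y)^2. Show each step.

((((x^5)^2) · x^3) / y)^2
= ((((x^5)^2) · x^3)^2) / (y^2)    [power of a quotient]
= ((((x^5)^2)^2) · ((x^3)^2)) / (y^2)    [power of a product]
= (((x^5)^4) · ((x^3)^2)) / (y^2)    [power of a power]
= (x^20 · ((x^3)^2)) / (y^2)    [power of a power]
= (x^20 · x^6) / (y^2)    [power of a power]
= x^26 / (y^2)    [product of powers]
= x^26·y^(-2)    [quotient of powers]

x^26·y^(-2)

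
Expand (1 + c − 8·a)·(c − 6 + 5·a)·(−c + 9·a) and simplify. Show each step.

5·c^2 − 98·a·c + 6·c − 54·a + 477·a^2 − c^3 + 12·a·c^2 + 13·a^2·c − 360·a^3

(1 + c − 8·a)·(c − 6 + 5·a)·(−c + 9·a)
= (c − 6 + 5·a + c^2 − 6·c + 5·a·c − 8·a·c + 48·a − 40·a^2)·(−c + 9·a)    [distributive law]
= (−5·c − 6 + 53·a + c^2 − 3·a·c − 40·a^2)·(−c + 9·a)    [combine like terms]
= 5·c^2 − 45·a·c + 6·c − 54·a − 53·a·c + 477·a^2 − c^3 + 9·a·c^2 + 3·a·c^2 − 27·a^2·c + 40·a^2·c − 360·a^3    [distributive law]
= 5·c^2 − 98·a·c + 6·c − 54·a + 477·a^2 − c^3 + 12·a·c^2 + 13·a^2·c − 360·a^3    [combine like terms]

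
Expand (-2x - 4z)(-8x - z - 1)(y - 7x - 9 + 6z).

16x²y - 112x³ - 158x² - 142x²z + 34xyz - 322xz + 176xz² + 2xy - 18x + 4yz² - 12z² + 24z³ + 4yz - 36z

(-2x - 4z)(-8x - z - 1)(y - 7x - 9 + 6z)
= (16x² + 2xz + 2x + 32xz + 4z² + 4z)(y - 7x - 9 + 6z)    [distributive law]
= (16x² + 34xz + 2x + 4z² + 4z)(y - 7x - 9 + 6z)    [combine like terms]
= 16x²y - 112x³ - 144x² + 96x²z + 34xyz - 238x²z - 306xz + 204xz² + 2xy - 14x² - 18x + 12xz + 4yz² - 28xz² - 36z² + 24z³ + 4yz - 28xz - 36z + 24z²    [distributive law]
= 16x²y - 112x³ - 158x² - 142x²z + 34xyz - 322xz + 176xz² + 2xy - 18x + 4yz² - 12z² + 24z³ + 4yz - 36z    [combine like terms]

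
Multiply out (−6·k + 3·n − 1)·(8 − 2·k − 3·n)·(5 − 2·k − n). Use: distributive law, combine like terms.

(−6·k + 3·n − 1)·(8 − 2·k − 3·n)·(5 − 2·k − n)
= (−48·k + 12·k^2 + 18·k·n + 24·n − 6·k·n − 9·n^2 − 8 + 2·k + 3·n)·(5 − 2·k − n)    [distributive law]
= (−46·k + 12·k^2 + 12·k·n + 27·n − 9·n^2 − 8)·(5 − 2·k − n)    [combine like terms]
= −230·k + 92·k^2 + 46·k·n + 60·k^2 − 24·k^3 − 12·k^2·n + 60·k·n − 24·k^2·n − 12·k·n^2 + 135·n − 54·k·n − 27·n^2 − 45·n^2 + 18·k·n^2 + 9·n^3 − 40 + 16·k + 8·n    [distributive law]
= −214·k + 152·k^2 + 52·k·n − 24·k^3 − 36·k^2·n + 6·k·n^2 + 143·n − 72·n^2 + 9·n^3 − 40    [combine like terms]

−214·k + 152·k^2 + 52·k·n − 24·k^3 − 36·k^2·n + 6·k·n^2 + 143·n − 72·n^2 + 9·n^3 − 40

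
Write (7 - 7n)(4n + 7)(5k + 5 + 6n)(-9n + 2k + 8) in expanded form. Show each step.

-707kn² - 210k²n - 2667kn - 3829n² - 693n + 1050n³ + 490k² + 2450k + 1960 + 924kn³ - 280k²n² + 1512n⁴

(7 - 7n)(4n + 7)(5k + 5 + 6n)(-9n + 2k + 8)
= (28n + 49 - 28n² - 49n)(5k + 5 + 6n)(-9n + 2k + 8)    [distributive law]
= (-21n + 49 - 28n²)(5k + 5 + 6n)(-9n + 2k + 8)    [combine like terms]
= (-105kn - 105n - 126n² + 245k + 245 + 294n - 140kn² - 140n² - 168n³)(-9n + 2k + 8)    [distributive law]
= (-105kn + 189n - 266n² + 245k + 245 - 140kn² - 168n³)(-9n + 2k + 8)    [combine like terms]
= 945kn² - 210k²n - 840kn - 1701n² + 378kn + 1512n + 2394n³ - 532kn² - 2128n² - 2205kn + 490k² + 1960k - 2205n + 490k + 1960 + 1260kn³ - 280k²n² - 1120kn² + 1512n⁴ - 336kn³ - 1344n³    [distributive law]
= -707kn² - 210k²n - 2667kn - 3829n² - 693n + 1050n³ + 490k² + 2450k + 1960 + 924kn³ - 280k²n² + 1512n⁴    [combine like terms]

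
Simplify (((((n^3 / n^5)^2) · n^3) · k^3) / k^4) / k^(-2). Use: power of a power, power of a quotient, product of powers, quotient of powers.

k·n^(-1)

(((((n^3 / n^5)^2) · n^3) · k^3) / k^4) / k^(-2)
= ((((((n^3)^2) / ((n^5)^2)) · n^3) · k^3) / k^4) / k^(-2)    [power of a quotient]
= ((((n^6 / ((n^5)^2)) · n^3) · k^3) / k^4) / k^(-2)    [power of a power]
= ((((n^6 / n^10) · n^3) · k^3) / k^4) / k^(-2)    [power of a power]
= (((n^(-4) · n^3) · k^3) / k^4) / k^(-2)    [quotient of powers]
= ((n^(-1) · k^3) / k^4) / k^(-2)    [product of powers]
= k·n^(-1)    [quotient of powers; product of powers]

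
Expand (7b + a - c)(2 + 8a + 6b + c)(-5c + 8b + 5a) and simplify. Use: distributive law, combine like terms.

-86bc + 112b^2 + 86ab - 361abc + 706ab^2 + 374a^2b - 202b^2c + 336b^3 - 13bc^2 - 20ac + 10a^2 - 75a^2c + 40a^3 + 30ac^2 + 10c^2 + 5c^3

(7b + a - c)(2 + 8a + 6b + c)(-5c + 8b + 5a)
= (14b + 56ab + 42b^2 + 7bc + 2a + 8a^2 + 6ab + ac - 2c - 8ac - 6bc - c^2)(-5c + 8b + 5a)    [distributive law]
= (14b + 62ab + 42b^2 + bc + 2a + 8a^2 - 7ac - 2c - c^2)(-5c + 8b + 5a)    [combine like terms]
= -70bc + 112b^2 + 70ab - 310abc + 496ab^2 + 310a^2b - 210b^2c + 336b^3 + 210ab^2 - 5bc^2 + 8b^2c + 5abc - 10ac + 16ab + 10a^2 - 40a^2c + 64a^2b + 40a^3 + 35ac^2 - 56abc - 35a^2c + 10c^2 - 16bc - 10ac + 5c^3 - 8bc^2 - 5ac^2    [distributive law]
= -86bc + 112b^2 + 86ab - 361abc + 706ab^2 + 374a^2b - 202b^2c + 336b^3 - 13bc^2 - 20ac + 10a^2 - 75a^2c + 40a^3 + 30ac^2 + 10c^2 + 5c^3    [combine like terms]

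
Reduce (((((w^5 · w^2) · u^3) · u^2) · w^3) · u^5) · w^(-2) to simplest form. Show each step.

u^10w^8

(((((w^5 · w^2) · u^3) · u^2) · w^3) · u^5) · w^(-2)
= ((((w^7 · u^3) · u^2) · w^3) · u^5) · w^(-2)    [product of powers]
= u^10w^8    [product of powers]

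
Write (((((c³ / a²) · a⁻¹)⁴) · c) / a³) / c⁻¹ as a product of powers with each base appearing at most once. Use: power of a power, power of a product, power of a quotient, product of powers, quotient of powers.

a⁻¹⁵·c¹⁴

(((((c³ / a²) · a⁻¹)⁴) · c) / a³) / c⁻¹
= (((((c³ / a²)⁴) · ((a⁻¹)⁴)) · c) / a³) / c⁻¹    [power of a product]
= ((((((c³)⁴) / ((a²)⁴)) · ((a⁻¹)⁴)) · c) / a³) / c⁻¹    [power of a quotient]
= ((((c¹² / ((a²)⁴)) · ((a⁻¹)⁴)) · c) / a³) / c⁻¹    [power of a power]
= ((((c¹² / a⁸) · ((a⁻¹)⁴)) · c) / a³) / c⁻¹    [power of a power]
= ((((c¹² / a⁸) · a⁻⁴) · c) / a³) / c⁻¹    [power of a power]
= a⁻¹⁵·c¹⁴    [quotient of powers; product of powers]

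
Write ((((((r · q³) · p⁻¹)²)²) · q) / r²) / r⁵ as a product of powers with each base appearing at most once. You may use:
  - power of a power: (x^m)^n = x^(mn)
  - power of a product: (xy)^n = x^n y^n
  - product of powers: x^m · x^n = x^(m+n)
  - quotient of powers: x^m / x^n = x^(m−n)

p⁻⁴q¹³r⁻³

((((((r · q³) · p⁻¹)²)²) · q) / r²) / r⁵
= (((((r · q³) · p⁻¹)⁴) · q) / r²) / r⁵    [power of a power]
= (((((r · q³)⁴) · ((p⁻¹)⁴)) · q) / r²) / r⁵    [power of a product]
= (((((r⁴) · ((q³)⁴)) · ((p⁻¹)⁴)) · q) / r²) / r⁵    [power of a product]
= ((((r⁴ · q¹²) · ((p⁻¹)⁴)) · q) / r²) / r⁵    [power of a power]
= ((((r⁴ · q¹²) · p⁻⁴) · q) / r²) / r⁵    [power of a power]
= p⁻⁴q¹³r⁻³    [quotient of powers; product of powers]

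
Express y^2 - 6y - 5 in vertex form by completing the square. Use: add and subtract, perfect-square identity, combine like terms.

y^2 - 6y - 5
= y^2 - 6y + 9 - 9 - 5    [add and subtract 9]
= (y - 3)^2 - 9 - 5    [perfect-square identity]
= (y - 3)^2 - 14    [combine constants]

(y - 3)^2 - 14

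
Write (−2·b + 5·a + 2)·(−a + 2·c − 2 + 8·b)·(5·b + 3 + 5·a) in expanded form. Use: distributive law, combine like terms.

130·a·b^2 + 166·a·b + 185·a^2·b − 20·b^2·c + 8·b·c + 30·a·b·c + 52·b^2 + 40·b − 80·b^3 − 75·a^2 − 25·a^3 + 50·a·c + 50·a^2·c − 56·a + 12·c − 12

(−2·b + 5·a + 2)·(−a + 2·c − 2 + 8·b)·(5·b + 3 + 5·a)
= (2·a·b − 4·b·c + 4·b − 16·b^2 − 5·a^2 + 10·a·c − 10·a + 40·a·b − 2·a + 4·c − 4 + 16·b)·(5·b + 3 + 5·a)    [distributive law]
= (42·a·b − 4·b·c + 20·b − 16·b^2 − 5·a^2 + 10·a·c − 12·a + 4·c − 4)·(5·b + 3 + 5·a)    [combine like terms]
= 210·a·b^2 + 126·a·b + 210·a^2·b − 20·b^2·c − 12·b·c − 20·a·b·c + 100·b^2 + 60·b + 100·a·b − 80·b^3 − 48·b^2 − 80·a·b^2 − 25·a^2·b − 15·a^2 − 25·a^3 + 50·a·b·c + 30·a·c + 50·a^2·c − 60·a·b − 36·a − 60·a^2 + 20·b·c + 12·c + 20·a·c − 20·b − 12 − 20·a    [distributive law]
= 130·a·b^2 + 166·a·b + 185·a^2·b − 20·b^2·c + 8·b·c + 30·a·b·c + 52·b^2 + 40·b − 80·b^3 − 75·a^2 − 25·a^3 + 50·a·c + 50·a^2·c − 56·a + 12·c − 12    [combine like terms]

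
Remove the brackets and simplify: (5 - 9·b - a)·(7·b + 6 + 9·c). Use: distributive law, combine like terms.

-19·b + 30 + 45·c - 63·b^2 - 81·b·c - 7·a·b - 6·a - 9·a·c

(5 - 9·b - a)·(7·b + 6 + 9·c)
= 35·b + 30 + 45·c - 63·b^2 - 54·b - 81·b·c - 7·a·b - 6·a - 9·a·c    [distributive law]
= -19·b + 30 + 45·c - 63·b^2 - 81·b·c - 7·a·b - 6·a - 9·a·c    [combine like terms]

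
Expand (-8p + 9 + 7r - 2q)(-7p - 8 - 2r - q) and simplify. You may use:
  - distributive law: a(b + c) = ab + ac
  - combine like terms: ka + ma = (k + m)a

56p² + p - 33pr + 22pq - 72 - 74r + 7q - 14r² - 3qr + 2q²

(-8p + 9 + 7r - 2q)(-7p - 8 - 2r - q)
= 56p² + 64p + 16pr + 8pq - 63p - 72 - 18r - 9q - 49pr - 56r - 14r² - 7qr + 14pq + 16q + 4qr + 2q²    [distributive law]
= 56p² + p - 33pr + 22pq - 72 - 74r + 7q - 14r² - 3qr + 2q²    [combine like terms]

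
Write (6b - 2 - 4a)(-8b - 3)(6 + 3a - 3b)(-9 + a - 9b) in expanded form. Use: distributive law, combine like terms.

2808b^2 + 528ab^2 + 1242b^3 - 1104a^2b^2 + 2304ab^3 - 1296b^4 - 54b - 2190ab - 1038a^2b - 324 - 774a - 234a^2 + 96a^3b + 36a^3

(6b - 2 - 4a)(-8b - 3)(6 + 3a - 3b)(-9 + a - 9b)
= (-48b^2 - 18b + 16b + 6 + 32ab + 12a)(6 + 3a - 3b)(-9 + a - 9b)    [distributive law]
= (-48b^2 - 2b + 6 + 32ab + 12a)(6 + 3a - 3b)(-9 + a - 9b)    [combine like terms]
= (-288b^2 - 144ab^2 + 144b^3 - 12b - 6ab + 6b^2 + 36 + 18a - 18b + 192ab + 96a^2b - 96ab^2 + 72a + 36a^2 - 36ab)(-9 + a - 9b)    [distributive law]
= (-282b^2 - 240ab^2 + 144b^3 - 30b + 150ab + 36 + 90a + 96a^2b + 36a^2)(-9 + a - 9b)    [combine like terms]
= 2538b^2 - 282ab^2 + 2538b^3 + 2160ab^2 - 240a^2b^2 + 2160ab^3 - 1296b^3 + 144ab^3 - 1296b^4 + 270b - 30ab + 270b^2 - 1350ab + 150a^2b - 1350ab^2 - 324 + 36a - 324b - 810a + 90a^2 - 810ab - 864a^2b + 96a^3b - 864a^2b^2 - 324a^2 + 36a^3 - 324a^2b    [distributive law]
= 2808b^2 + 528ab^2 + 1242b^3 - 1104a^2b^2 + 2304ab^3 - 1296b^4 - 54b - 2190ab - 1038a^2b - 324 - 774a - 234a^2 + 96a^3b + 36a^3    [combine like terms]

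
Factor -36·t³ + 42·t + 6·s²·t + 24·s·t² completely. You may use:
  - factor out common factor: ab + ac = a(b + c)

-36·t³ + 42·t + 6·s²·t + 24·s·t²
= 6(-6·t³ + 7·t + s²·t + 4·s·t²)    [factor out 6]
= 6·t(-6·t² + 7 + s² + 4·s·t)    [factor out t]

6·t(-6·t² + 7 + s² + 4·s·t)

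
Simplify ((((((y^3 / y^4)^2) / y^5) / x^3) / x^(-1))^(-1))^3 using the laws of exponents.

x^6·y^21

((((((y^3 / y^4)^2) / y^5) / x^3) / x^(-1))^(-1))^3
= (((((y^3 / y^4)^2) / y^5) / x^3) / x^(-1))^(-3)    [power of a power]
= (((((y^3 / y^4)^2) / y^5) / x^3)^(-3)) / ((x^(-1))^(-3))    [power of a quotient]
= (((((y^3 / y^4)^2) / y^5)^(-3)) / ((x^3)^(-3))) / ((x^(-1))^(-3))    [power of a quotient]
= (((((y^3 / y^4)^2)^(-3)) / ((y^5)^(-3))) / ((x^3)^(-3))) / ((x^(-1))^(-3))    [power of a quotient]
= ((((y^3 / y^4)^(-6)) / ((y^5)^(-3))) / ((x^3)^(-3))) / ((x^(-1))^(-3))    [power of a power]
= (((((y^3)^(-6)) / ((y^4)^(-6))) / ((y^5)^(-3))) / ((x^3)^(-3))) / ((x^(-1))^(-3))    [power of a quotient]
= (((y^(-18) / ((y^4)^(-6))) / ((y^5)^(-3))) / ((x^3)^(-3))) / ((x^(-1))^(-3))    [power of a power]
= (((y^(-18) / y^(-24)) / ((y^5)^(-3))) / ((x^3)^(-3))) / ((x^(-1))^(-3))    [power of a power]
= ((y^6 / ((y^5)^(-3))) / ((x^3)^(-3))) / ((x^(-1))^(-3))    [quotient of powers]
= ((y^6 / y^(-15)) / ((x^3)^(-3))) / ((x^(-1))^(-3))    [power of a power]
= (y^21 / ((x^3)^(-3))) / ((x^(-1))^(-3))    [quotient of powers]
= (y^21 / x^(-9)) / ((x^(-1))^(-3))    [power of a power]
= (y^21 / x^(-9)) / x^3    [power of a power]
= x^6·y^21    [quotient of powers; product of powers]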